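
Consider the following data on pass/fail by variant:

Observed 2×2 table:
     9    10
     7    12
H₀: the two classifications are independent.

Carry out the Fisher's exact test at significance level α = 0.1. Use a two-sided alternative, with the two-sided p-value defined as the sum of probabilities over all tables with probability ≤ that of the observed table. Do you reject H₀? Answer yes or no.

Margins: r₁=19, r₂=19, c₁=16, c₂=22, n=38
p_obs = C(19,9)·C(19,7)/C(38,16); sum pmf over tables with pmf ≤ p_obs
p-value (two-sided) = 0.74314
At α=0.1: p ≥ α → fail to reject H₀

reject H₀: no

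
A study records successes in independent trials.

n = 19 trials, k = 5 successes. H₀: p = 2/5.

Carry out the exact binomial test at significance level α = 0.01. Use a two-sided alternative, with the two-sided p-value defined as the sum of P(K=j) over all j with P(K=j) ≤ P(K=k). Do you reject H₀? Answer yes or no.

reject H₀: no

Exact binomial: n=19, k=5, p₀=2/5=0.4000
P(X=j) = C(n,j)·p₀^j·(1−p₀)^(n−j); p = Σ P(X=j) over j with P(X=j) ≤ P(X=5)
p-value (two-sided) = 0.25140
At α=0.01: p ≥ α → fail to reject H₀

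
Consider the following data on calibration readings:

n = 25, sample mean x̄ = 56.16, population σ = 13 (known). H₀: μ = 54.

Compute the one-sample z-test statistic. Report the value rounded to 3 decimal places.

test statistic = 0.831

SE = σ/√n = 13/√25 = 2.6000
z = (x̄−μ₀)/SE = (56.16−54)/2.6000 = 0.8308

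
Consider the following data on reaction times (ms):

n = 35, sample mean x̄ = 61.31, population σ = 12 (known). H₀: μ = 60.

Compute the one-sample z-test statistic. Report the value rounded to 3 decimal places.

test statistic = 0.646

SE = σ/√n = 12/√35 = 2.0284
z = (x̄−μ₀)/SE = (61.31−60)/2.0284 = 0.6458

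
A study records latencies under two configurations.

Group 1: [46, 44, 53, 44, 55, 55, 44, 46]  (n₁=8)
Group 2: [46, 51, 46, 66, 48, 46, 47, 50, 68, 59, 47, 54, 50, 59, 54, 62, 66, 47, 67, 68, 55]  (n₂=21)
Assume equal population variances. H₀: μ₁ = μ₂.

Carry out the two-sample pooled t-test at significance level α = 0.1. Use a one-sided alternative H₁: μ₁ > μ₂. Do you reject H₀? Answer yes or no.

reject H₀: no

x̄₁=48.375, s₁=5.041, n₁=8
x̄₂=55.048, s₂=8.237, n₂=21
s_p² = [7·5.041² + 20·8.237²]/27 = 56.8455
SE = √(s_p²·(1/8+1/21)) = 3.1325
t = (48.375−55.048)/3.1325 = -2.1301
df = 27
p-value (one-sided, H₁ greater) = 0.97879
At α=0.1: p ≥ α → fail to reject H₀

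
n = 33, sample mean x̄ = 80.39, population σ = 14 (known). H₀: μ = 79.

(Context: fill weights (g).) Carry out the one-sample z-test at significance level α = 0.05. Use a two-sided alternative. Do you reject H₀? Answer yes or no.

reject H₀: no

SE = σ/√n = 14/√33 = 2.4371
z = (x̄−μ₀)/SE = (80.39−79)/2.4371 = 0.5704
p-value (two-sided) = 0.56844
At α=0.05: p ≥ α → fail to reject H₀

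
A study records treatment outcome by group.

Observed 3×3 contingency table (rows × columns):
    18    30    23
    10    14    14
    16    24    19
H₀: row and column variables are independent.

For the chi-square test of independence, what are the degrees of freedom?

degrees of freedom = 4

df = (r−1)(c−1) = (3−1)·(3−1) = 4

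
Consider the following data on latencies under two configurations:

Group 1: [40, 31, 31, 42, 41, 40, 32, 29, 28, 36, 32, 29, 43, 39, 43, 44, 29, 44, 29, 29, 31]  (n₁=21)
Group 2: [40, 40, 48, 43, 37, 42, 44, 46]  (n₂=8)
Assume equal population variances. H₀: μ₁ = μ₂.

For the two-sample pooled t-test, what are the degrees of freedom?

degrees of freedom = 27

df = n₁ + n₂ − 2 = 21 + 8 − 2 = 27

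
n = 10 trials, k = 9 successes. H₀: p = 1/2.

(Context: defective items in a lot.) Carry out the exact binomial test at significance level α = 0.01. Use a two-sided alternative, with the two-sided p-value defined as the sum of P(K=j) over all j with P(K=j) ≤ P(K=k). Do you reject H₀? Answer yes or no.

Exact binomial: n=10, k=9, p₀=1/2=0.5000
P(X=j) = C(n,j)·p₀^j·(1−p₀)^(n−j); p = Σ P(X=j) over j with P(X=j) ≤ P(X=9)
p-value (two-sided) = 0.02148
At α=0.01: p ≥ α → fail to reject H₀

reject H₀: no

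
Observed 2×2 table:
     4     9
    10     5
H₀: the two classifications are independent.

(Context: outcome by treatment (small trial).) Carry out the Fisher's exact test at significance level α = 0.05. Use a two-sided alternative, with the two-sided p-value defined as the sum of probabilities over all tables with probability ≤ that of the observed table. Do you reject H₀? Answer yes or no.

Margins: r₁=13, r₂=15, c₁=14, c₂=14, n=28
p_obs = C(13,4)·C(15,10)/C(28,14); sum pmf over tables with pmf ≤ p_obs
p-value (two-sided) = 0.12835
At α=0.05: p ≥ α → fail to reject H₀

reject H₀: no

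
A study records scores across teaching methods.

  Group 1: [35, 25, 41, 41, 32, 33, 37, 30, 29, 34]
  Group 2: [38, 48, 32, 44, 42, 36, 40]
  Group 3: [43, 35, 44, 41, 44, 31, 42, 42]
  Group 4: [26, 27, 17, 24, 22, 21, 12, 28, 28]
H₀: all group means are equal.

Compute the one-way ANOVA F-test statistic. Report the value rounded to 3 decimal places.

Group means [33.70, 40.00, 40.25, 22.78], grand mean 33.647
SSB = Σnᵢ(x̄ᵢ−x̄)² = 1694.609; SSW = ΣΣ(x−x̄ᵢ)² = 795.156
MSB = 1694.609/3 = 564.8697; MSW = 795.156/30 = 26.5052
F = MSB/MSW = 21.3117
df = (3, 30)

test statistic = 21.312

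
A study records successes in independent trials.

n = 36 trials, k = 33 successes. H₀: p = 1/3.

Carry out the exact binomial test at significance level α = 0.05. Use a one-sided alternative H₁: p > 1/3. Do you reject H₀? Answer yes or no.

Exact binomial: n=36, k=33, p₀=1/3=0.3333
P(X≥33) from Σ C(n,i)·p₀^i·(1−p₀)^(n−i)
p-value (one-sided, H₁ greater) = 0.00000
At α=0.05: p < α → reject H₀

reject H₀: yes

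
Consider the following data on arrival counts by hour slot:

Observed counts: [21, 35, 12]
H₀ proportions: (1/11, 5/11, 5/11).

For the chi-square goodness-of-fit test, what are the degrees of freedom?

df = k − 1 = 3 − 1 = 2

degrees of freedom = 2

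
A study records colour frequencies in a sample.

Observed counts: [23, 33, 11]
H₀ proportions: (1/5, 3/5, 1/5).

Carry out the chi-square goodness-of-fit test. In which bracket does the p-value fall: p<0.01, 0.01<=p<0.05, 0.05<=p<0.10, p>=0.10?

n = 67; E_i = n·p_i = [13.40, 40.20, 13.40]
χ² = (23−13.40)²/13.40 + (33−40.20)²/40.20 + (11−13.40)²/13.40 = 8.5970
df = 2
p-value (upper-tail) = 0.01359
→ bracket: 0.01<=p<0.05

p-value bracket: 0.01<=p<0.05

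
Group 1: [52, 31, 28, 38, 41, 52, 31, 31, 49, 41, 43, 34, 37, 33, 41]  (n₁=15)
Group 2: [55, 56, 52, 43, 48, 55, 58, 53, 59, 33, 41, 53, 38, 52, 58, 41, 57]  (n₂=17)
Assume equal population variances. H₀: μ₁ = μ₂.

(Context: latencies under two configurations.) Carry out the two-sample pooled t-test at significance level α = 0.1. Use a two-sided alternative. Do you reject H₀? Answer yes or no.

reject H₀: yes

x̄₁=38.800, s₁=7.766, n₁=15
x̄₂=50.118, s₂=7.976, n₂=17
s_p² = [14·7.766² + 16·7.976²]/30 = 62.0722
SE = √(s_p²·(1/15+1/17)) = 2.7910
t = (38.800−50.118)/2.7910 = -4.0551
df = 30
p-value (two-sided) = 0.00033
At α=0.1: p < α → reject H₀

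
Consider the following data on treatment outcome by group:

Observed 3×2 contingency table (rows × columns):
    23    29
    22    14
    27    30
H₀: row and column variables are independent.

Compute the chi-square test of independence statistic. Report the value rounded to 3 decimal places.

test statistic = 2.621

Row totals [52, 36, 57], col totals [72, 73], n=145
χ² = (23−25.82)²/25.82 + (29−26.18)²/26.18 + (22−17.88)²/17.88 + (14−18.12)²/18.12 + (27−28.30)²/28.30 + (30−28.70)²/28.70 = 2.6212
df = 2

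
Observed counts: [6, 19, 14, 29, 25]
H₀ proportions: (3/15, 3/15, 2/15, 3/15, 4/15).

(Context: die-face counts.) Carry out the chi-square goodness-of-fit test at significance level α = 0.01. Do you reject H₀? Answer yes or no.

n = 93; E_i = n·p_i = [18.60, 18.60, 12.40, 18.60, 24.80]
χ² = (6−18.60)²/18.60 + (19−18.60)²/18.60 + (14−12.40)²/12.40 + (29−18.60)²/18.60 + (25−24.80)²/24.80 = 14.5672
df = 4
p-value (upper-tail) = 0.00569
At α=0.01: p < α → reject H₀

reject H₀: yes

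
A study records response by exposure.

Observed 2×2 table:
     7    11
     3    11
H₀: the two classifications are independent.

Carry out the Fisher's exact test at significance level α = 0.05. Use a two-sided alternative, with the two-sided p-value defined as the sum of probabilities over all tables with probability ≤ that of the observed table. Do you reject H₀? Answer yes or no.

Margins: r₁=18, r₂=14, c₁=10, c₂=22, n=32
p_obs = C(18,7)·C(14,3)/C(32,10); sum pmf over tables with pmf ≤ p_obs
p-value (two-sided) = 0.44606
At α=0.05: p ≥ α → fail to reject H₀

reject H₀: no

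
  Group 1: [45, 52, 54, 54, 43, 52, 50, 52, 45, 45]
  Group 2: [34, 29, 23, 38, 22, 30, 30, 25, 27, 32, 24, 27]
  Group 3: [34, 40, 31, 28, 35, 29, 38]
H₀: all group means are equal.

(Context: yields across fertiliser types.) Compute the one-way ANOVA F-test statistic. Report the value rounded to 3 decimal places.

test statistic = 60.164

Group means [49.20, 28.42, 33.57], grand mean 36.828
SSB = Σnᵢ(x̄ᵢ−x̄)² = 2453.907; SSW = ΣΣ(x−x̄ᵢ)² = 530.231
MSB = 2453.907/2 = 1226.9535; MSW = 530.231/26 = 20.3935
F = MSB/MSW = 60.1640
df = (2, 26)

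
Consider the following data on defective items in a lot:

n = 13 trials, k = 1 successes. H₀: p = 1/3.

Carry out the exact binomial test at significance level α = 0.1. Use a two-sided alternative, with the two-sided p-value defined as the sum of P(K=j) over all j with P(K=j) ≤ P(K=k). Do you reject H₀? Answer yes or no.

Exact binomial: n=13, k=1, p₀=1/3=0.3333
P(X=j) = C(n,j)·p₀^j·(1−p₀)^(n−j); p = Σ P(X=j) over j with P(X=j) ≤ P(X=1)
p-value (two-sided) = 0.07319
At α=0.1: p < α → reject H₀

reject H₀: yes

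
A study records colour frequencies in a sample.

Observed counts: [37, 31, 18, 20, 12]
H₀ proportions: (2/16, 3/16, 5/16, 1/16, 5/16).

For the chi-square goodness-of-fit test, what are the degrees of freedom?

df = k − 1 = 5 − 1 = 4

degrees of freedom = 4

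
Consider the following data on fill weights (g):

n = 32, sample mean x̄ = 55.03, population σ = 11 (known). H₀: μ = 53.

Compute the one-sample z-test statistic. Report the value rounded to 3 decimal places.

test statistic = 1.044

SE = σ/√n = 11/√32 = 1.9445
z = (x̄−μ₀)/SE = (55.03−53)/1.9445 = 1.0439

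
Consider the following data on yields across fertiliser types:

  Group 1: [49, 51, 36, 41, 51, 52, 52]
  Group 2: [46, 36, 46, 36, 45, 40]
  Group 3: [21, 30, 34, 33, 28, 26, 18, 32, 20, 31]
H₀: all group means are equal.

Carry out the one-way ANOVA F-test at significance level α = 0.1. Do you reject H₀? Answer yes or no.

reject H₀: yes

Group means [47.43, 41.50, 27.30], grand mean 37.130
SSB = Σnᵢ(x̄ᵢ−x̄)² = 1823.294; SSW = ΣΣ(x−x̄ᵢ)² = 659.314
MSB = 1823.294/2 = 911.6472; MSW = 659.314/20 = 32.9657
F = MSB/MSW = 27.6544
df = (2, 20)
p-value (upper-tail) = 0.00000
At α=0.1: p < α → reject H₀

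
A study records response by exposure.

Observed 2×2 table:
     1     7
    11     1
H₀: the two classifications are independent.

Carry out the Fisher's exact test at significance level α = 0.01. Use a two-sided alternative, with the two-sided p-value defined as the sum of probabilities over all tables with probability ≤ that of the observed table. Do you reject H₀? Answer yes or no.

reject H₀: yes

Margins: r₁=8, r₂=12, c₁=12, c₂=8, n=20
p_obs = C(8,1)·C(12,11)/C(20,12); sum pmf over tables with pmf ≤ p_obs
p-value (two-sided) = 0.00077
At α=0.01: p < α → reject H₀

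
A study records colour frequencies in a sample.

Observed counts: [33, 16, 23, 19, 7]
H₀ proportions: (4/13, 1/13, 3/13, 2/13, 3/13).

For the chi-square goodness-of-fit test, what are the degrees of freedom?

df = k − 1 = 5 − 1 = 4

degrees of freedom = 4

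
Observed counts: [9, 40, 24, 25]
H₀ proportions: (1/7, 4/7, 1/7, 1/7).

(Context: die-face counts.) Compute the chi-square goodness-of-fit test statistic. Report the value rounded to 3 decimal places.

n = 98; E_i = n·p_i = [14.00, 56.00, 14.00, 14.00]
χ² = (9−14.00)²/14.00 + (40−56.00)²/56.00 + (24−14.00)²/14.00 + (25−14.00)²/14.00 = 22.1429
df = 3

test statistic = 22.143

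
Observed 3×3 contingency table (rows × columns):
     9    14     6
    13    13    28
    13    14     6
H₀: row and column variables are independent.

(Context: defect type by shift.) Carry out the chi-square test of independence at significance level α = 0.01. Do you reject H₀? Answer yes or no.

reject H₀: yes

Row totals [29, 54, 33], col totals [35, 41, 40], n=116
χ² = (9−8.75)²/8.75 + (14−10.25)²/10.25 + (6−10.00)²/10.00 + (13−16.29)²/16.29 + (13−19.09)²/19.09 + (28−18.62)²/18.62 + (13−9.96)²/9.96 + (14−11.66)²/11.66 + (6−11.38)²/11.38 = 14.2508
df = 4
p-value (upper-tail) = 0.00654
At α=0.01: p < α → reject H₀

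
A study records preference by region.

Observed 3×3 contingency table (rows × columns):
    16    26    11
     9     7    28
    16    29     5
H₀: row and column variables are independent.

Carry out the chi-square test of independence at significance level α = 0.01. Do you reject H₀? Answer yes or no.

reject H₀: yes

Row totals [53, 44, 50], col totals [41, 62, 44], n=147
χ² = (16−14.78)²/14.78 + (26−22.35)²/22.35 + (11−15.86)²/15.86 + (9−12.27)²/12.27 + (7−18.56)²/18.56 + (28−13.17)²/13.17 + (16−13.95)²/13.95 + (29−21.09)²/21.09 + (5−14.97)²/14.97 = 36.8632
df = 4
p-value (upper-tail) = 0.00000
At α=0.01: p < α → reject H₀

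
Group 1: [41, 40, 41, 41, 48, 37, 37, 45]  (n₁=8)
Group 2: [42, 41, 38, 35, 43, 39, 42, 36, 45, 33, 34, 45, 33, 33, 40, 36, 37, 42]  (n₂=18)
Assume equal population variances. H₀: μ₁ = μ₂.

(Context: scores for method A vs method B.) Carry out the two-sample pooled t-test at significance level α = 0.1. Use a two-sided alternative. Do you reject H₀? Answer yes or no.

reject H₀: no

x̄₁=41.250, s₁=3.732, n₁=8
x̄₂=38.556, s₂=4.119, n₂=18
s_p² = [7·3.732² + 17·4.119²]/24 = 16.0810
SE = √(s_p²·(1/8+1/18)) = 1.7040
t = (41.250−38.556)/1.7040 = 1.5813
df = 24
p-value (two-sided) = 0.12691
At α=0.1: p ≥ α → fail to reject H₀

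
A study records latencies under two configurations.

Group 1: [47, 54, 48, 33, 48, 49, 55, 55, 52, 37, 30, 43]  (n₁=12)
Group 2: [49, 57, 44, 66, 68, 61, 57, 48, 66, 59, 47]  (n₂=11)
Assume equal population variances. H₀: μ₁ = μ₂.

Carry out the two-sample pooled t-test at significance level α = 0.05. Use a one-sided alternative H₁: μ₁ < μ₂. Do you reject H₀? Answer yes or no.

x̄₁=45.917, s₁=8.501, n₁=12
x̄₂=56.545, s₂=8.454, n₂=11
s_p² = [11·8.501² + 10·8.454²]/21 = 71.8878
SE = √(s_p²·(1/12+1/11)) = 3.5392
t = (45.917−56.545)/3.5392 = -3.0032
df = 21
p-value (one-sided, H₁ less) = 0.00339
At α=0.05: p < α → reject H₀

reject H₀: yes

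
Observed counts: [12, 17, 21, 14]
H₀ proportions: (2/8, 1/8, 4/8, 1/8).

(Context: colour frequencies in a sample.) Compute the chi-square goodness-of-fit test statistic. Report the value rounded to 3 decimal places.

n = 64; E_i = n·p_i = [16.00, 8.00, 32.00, 8.00]
χ² = (12−16.00)²/16.00 + (17−8.00)²/8.00 + (21−32.00)²/32.00 + (14−8.00)²/8.00 = 19.4062
df = 3

test statistic = 19.406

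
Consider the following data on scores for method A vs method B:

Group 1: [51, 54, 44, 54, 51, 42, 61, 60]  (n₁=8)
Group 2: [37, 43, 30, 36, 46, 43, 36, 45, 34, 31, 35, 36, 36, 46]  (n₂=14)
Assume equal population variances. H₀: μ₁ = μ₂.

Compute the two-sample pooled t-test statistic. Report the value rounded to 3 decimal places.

x̄₁=52.125, s₁=6.749, n₁=8
x̄₂=38.143, s₂=5.419, n₂=14
s_p² = [7·6.749² + 13·5.419²]/20 = 35.0295
SE = √(s_p²·(1/8+1/14)) = 2.6231
t = (52.125−38.143)/2.6231 = 5.3303
df = 20

test statistic = 5.330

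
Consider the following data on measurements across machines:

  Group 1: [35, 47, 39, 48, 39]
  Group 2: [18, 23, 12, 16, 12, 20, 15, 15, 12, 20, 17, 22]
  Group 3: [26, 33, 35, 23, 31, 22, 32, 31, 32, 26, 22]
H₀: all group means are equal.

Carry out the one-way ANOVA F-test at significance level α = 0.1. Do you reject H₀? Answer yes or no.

reject H₀: yes

Group means [41.60, 16.83, 28.45], grand mean 25.821
SSB = Σnᵢ(x̄ᵢ−x̄)² = 2290.513; SSW = ΣΣ(x−x̄ᵢ)² = 517.594
MSB = 2290.513/2 = 1145.2566; MSW = 517.594/25 = 20.7038
F = MSB/MSW = 55.3164
df = (2, 25)
p-value (upper-tail) = 0.00000
At α=0.1: p < α → reject H₀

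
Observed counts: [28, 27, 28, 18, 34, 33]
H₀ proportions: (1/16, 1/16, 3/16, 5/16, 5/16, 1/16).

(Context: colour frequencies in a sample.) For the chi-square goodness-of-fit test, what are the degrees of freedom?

degrees of freedom = 5

df = k − 1 = 6 − 1 = 5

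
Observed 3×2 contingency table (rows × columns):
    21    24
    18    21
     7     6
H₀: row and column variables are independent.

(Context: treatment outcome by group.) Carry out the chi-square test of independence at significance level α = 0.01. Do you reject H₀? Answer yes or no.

Row totals [45, 39, 13], col totals [46, 51], n=97
χ² = (21−21.34)²/21.34 + (24−23.66)²/23.66 + (18−18.49)²/18.49 + (21−20.51)²/20.51 + (7−6.16)²/6.16 + (6−6.84)²/6.84 = 0.2506
df = 2
p-value (upper-tail) = 0.88222
At α=0.01: p ≥ α → fail to reject H₀

reject H₀: no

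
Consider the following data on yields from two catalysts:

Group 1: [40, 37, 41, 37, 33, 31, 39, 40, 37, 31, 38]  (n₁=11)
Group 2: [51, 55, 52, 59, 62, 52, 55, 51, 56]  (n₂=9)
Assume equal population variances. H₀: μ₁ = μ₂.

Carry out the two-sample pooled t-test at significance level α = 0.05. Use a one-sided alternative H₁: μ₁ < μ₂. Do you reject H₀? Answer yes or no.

reject H₀: yes

x̄₁=36.727, s₁=3.552, n₁=11
x̄₂=54.778, s₂=3.801, n₂=9
s_p² = [10·3.552² + 8·3.801²]/18 = 13.4299
SE = √(s_p²·(1/11+1/9)) = 1.6471
t = (36.727−54.778)/1.6471 = -10.9586
df = 18
p-value (one-sided, H₁ less) = 0.00000
At α=0.05: p < α → reject H₀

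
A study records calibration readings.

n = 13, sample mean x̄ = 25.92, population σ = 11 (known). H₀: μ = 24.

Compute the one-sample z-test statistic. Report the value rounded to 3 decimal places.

test statistic = 0.629

SE = σ/√n = 11/√13 = 3.0509
z = (x̄−μ₀)/SE = (25.92−24)/3.0509 = 0.6293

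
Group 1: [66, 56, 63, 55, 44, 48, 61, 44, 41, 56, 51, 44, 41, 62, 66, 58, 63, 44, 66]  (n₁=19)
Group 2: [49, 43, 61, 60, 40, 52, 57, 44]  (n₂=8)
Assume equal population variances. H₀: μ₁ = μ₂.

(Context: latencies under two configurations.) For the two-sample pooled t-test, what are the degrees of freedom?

degrees of freedom = 25

df = n₁ + n₂ − 2 = 19 + 8 − 2 = 25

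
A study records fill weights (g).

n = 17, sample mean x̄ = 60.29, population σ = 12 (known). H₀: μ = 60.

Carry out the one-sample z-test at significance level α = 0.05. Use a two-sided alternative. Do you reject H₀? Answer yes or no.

reject H₀: no

SE = σ/√n = 12/√17 = 2.9104
z = (x̄−μ₀)/SE = (60.29−60)/2.9104 = 0.0996
p-value (two-sided) = 0.92063
At α=0.05: p ≥ α → fail to reject H₀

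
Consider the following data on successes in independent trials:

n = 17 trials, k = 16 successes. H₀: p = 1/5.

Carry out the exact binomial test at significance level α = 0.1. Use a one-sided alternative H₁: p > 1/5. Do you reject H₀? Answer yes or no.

reject H₀: yes

Exact binomial: n=17, k=16, p₀=1/5=0.2000
P(X≥16) from Σ C(n,i)·p₀^i·(1−p₀)^(n−i)
p-value (one-sided, H₁ greater) = 0.00000
At α=0.1: p < α → reject H₀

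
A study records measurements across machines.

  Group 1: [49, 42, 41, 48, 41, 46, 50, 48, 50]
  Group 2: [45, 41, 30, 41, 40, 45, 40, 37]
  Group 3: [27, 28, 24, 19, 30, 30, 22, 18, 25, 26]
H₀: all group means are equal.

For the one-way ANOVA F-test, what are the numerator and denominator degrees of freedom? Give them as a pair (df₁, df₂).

k = 3 groups, N = 27 total
df = (k−1, N−k) = (3−1, 27−3) = (2, 24)

degrees of freedom = [2, 24]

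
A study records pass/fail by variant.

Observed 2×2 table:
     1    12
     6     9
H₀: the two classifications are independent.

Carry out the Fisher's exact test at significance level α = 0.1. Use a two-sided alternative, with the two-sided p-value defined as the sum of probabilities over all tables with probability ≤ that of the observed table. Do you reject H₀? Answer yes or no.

reject H₀: yes

Margins: r₁=13, r₂=15, c₁=7, c₂=21, n=28
p_obs = C(13,1)·C(15,6)/C(28,7); sum pmf over tables with pmf ≤ p_obs
p-value (two-sided) = 0.08357
At α=0.1: p < α → reject H₀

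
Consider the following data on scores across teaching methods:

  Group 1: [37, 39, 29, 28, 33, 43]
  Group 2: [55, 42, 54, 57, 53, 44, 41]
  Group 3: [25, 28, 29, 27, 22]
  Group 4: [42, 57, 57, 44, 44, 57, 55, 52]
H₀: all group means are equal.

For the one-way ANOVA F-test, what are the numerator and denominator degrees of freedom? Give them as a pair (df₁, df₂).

k = 4 groups, N = 26 total
df = (k−1, N−k) = (4−1, 26−4) = (3, 22)

degrees of freedom = [3, 22]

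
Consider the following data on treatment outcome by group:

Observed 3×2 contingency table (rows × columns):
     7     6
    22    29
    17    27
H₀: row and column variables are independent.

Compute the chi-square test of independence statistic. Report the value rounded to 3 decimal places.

Row totals [13, 51, 44], col totals [46, 62], n=108
χ² = (7−5.54)²/5.54 + (6−7.46)²/7.46 + (22−21.72)²/21.72 + (29−29.28)²/29.28 + (17−18.74)²/18.74 + (27−25.26)²/25.26 = 0.9612
df = 2

test statistic = 0.961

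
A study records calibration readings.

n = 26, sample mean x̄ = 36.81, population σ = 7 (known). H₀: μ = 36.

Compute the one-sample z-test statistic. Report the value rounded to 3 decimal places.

SE = σ/√n = 7/√26 = 1.3728
z = (x̄−μ₀)/SE = (36.81−36)/1.3728 = 0.5900

test statistic = 0.590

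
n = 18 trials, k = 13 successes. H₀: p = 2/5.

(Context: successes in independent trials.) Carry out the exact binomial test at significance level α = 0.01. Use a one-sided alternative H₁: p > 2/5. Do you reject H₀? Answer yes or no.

Exact binomial: n=18, k=13, p₀=2/5=0.4000
P(X≥13) from Σ C(n,i)·p₀^i·(1−p₀)^(n−i)
p-value (one-sided, H₁ greater) = 0.00575
At α=0.01: p < α → reject H₀

reject H₀: yes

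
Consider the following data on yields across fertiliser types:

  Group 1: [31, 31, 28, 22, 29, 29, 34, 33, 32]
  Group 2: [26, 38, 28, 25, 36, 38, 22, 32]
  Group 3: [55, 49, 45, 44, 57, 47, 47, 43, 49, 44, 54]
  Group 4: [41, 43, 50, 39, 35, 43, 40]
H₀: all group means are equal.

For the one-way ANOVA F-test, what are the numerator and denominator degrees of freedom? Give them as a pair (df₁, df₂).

degrees of freedom = [3, 31]

k = 4 groups, N = 35 total
df = (k−1, N−k) = (4−1, 35−4) = (3, 31)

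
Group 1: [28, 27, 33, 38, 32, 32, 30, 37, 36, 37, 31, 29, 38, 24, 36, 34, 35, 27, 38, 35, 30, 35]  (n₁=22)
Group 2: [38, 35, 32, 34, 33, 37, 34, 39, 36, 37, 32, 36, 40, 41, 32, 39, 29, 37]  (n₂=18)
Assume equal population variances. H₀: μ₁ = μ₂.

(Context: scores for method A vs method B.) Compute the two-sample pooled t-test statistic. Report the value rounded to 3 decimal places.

x̄₁=32.818, s₁=4.113, n₁=22
x̄₂=35.611, s₂=3.238, n₂=18
s_p² = [21·4.113² + 17·3.238²]/38 = 14.0408
SE = √(s_p²·(1/22+1/18)) = 1.1909
t = (32.818−35.611)/1.1909 = -2.3452
df = 38

test statistic = -2.345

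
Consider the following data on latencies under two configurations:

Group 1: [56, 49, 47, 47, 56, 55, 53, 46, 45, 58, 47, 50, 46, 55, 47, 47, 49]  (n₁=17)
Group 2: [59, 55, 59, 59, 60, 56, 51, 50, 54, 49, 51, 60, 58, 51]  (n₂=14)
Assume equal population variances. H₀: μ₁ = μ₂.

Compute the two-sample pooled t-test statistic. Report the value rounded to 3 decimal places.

test statistic = -3.262

x̄₁=50.176, s₁=4.319, n₁=17
x̄₂=55.143, s₂=4.092, n₂=14
s_p² = [16·4.319² + 13·4.092²]/29 = 17.7995
SE = √(s_p²·(1/17+1/14)) = 1.5226
t = (50.176−55.143)/1.5226 = -3.2617
df = 29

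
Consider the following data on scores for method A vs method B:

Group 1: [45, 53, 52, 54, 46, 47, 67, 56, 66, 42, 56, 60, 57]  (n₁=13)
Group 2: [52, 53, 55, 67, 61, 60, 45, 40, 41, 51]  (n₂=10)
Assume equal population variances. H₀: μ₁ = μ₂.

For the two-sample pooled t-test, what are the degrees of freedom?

degrees of freedom = 21

df = n₁ + n₂ − 2 = 13 + 10 − 2 = 21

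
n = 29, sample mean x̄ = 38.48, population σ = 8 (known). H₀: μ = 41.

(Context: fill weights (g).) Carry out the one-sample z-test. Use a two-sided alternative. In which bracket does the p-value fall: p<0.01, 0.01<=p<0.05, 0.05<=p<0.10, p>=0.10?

SE = σ/√n = 8/√29 = 1.4856
z = (x̄−μ₀)/SE = (38.48−41)/1.4856 = -1.6963
p-value (two-sided) = 0.08982
→ bracket: 0.05<=p<0.10

p-value bracket: 0.05<=p<0.10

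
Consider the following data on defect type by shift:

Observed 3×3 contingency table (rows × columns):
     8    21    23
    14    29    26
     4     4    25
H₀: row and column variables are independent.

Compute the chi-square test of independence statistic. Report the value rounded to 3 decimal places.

Row totals [52, 69, 33], col totals [26, 54, 74], n=154
χ² = (8−8.78)²/8.78 + (21−18.23)²/18.23 + (23−24.99)²/24.99 + (14−11.65)²/11.65 + (29−24.19)²/24.19 + (26−33.16)²/33.16 + (4−5.57)²/5.57 + (4−11.57)²/11.57 + (25−15.86)²/15.86 = 14.2888
df = 4

test statistic = 14.289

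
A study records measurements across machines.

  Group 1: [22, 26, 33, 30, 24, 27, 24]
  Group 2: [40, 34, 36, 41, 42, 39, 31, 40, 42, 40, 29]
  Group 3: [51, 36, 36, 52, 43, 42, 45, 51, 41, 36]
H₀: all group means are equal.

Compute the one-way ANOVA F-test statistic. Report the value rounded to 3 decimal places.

Group means [26.57, 37.64, 43.30], grand mean 36.893
SSB = Σnᵢ(x̄ᵢ−x̄)² = 1162.319; SSW = ΣΣ(x−x̄ᵢ)² = 654.360
MSB = 1162.319/2 = 581.1594; MSW = 654.360/25 = 26.1744
F = MSB/MSW = 22.2034
df = (2, 25)

test statistic = 22.203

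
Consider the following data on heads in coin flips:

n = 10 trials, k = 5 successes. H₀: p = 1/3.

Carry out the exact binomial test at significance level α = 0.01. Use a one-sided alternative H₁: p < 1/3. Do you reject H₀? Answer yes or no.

Exact binomial: n=10, k=5, p₀=1/3=0.3333
P(X≤5) from Σ C(n,i)·p₀^i·(1−p₀)^(n−i)
p-value (one-sided, H₁ less) = 0.92344
At α=0.01: p ≥ α → fail to reject H₀

reject H₀: no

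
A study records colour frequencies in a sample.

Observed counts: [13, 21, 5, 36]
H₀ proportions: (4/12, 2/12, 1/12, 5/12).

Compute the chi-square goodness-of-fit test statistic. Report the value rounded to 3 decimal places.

test statistic = 12.512

n = 75; E_i = n·p_i = [25.00, 12.50, 6.25, 31.25]
χ² = (13−25.00)²/25.00 + (21−12.50)²/12.50 + (5−6.25)²/6.25 + (36−31.25)²/31.25 = 12.5120
df = 3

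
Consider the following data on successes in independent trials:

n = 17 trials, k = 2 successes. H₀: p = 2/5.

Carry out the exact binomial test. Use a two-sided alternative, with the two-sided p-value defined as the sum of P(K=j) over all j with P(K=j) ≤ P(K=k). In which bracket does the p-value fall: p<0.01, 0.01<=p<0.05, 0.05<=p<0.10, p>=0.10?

p-value bracket: 0.01<=p<0.05

Exact binomial: n=17, k=2, p₀=2/5=0.4000
P(X=j) = C(n,j)·p₀^j·(1−p₀)^(n−j); p = Σ P(X=j) over j with P(X=j) ≤ P(X=2)
p-value (two-sided) = 0.02291
→ bracket: 0.01<=p<0.05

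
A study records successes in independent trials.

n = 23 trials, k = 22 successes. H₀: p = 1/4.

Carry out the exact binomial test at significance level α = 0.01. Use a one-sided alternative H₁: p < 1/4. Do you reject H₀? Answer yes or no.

Exact binomial: n=23, k=22, p₀=1/4=0.2500
P(X≤22) from Σ C(n,i)·p₀^i·(1−p₀)^(n−i)
p-value (one-sided, H₁ less) = 1.00000
At α=0.01: p ≥ α → fail to reject H₀

reject H₀: no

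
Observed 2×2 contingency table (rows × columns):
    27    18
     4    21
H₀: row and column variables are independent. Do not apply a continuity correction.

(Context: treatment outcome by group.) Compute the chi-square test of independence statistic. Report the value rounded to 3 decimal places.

Row totals [45, 25], col totals [31, 39], n=70
χ² = (27−19.93)²/19.93 + (18−25.07)²/25.07 + (4−11.07)²/11.07 + (21−13.93)²/13.93 = 12.6104
df = 1

test statistic = 12.610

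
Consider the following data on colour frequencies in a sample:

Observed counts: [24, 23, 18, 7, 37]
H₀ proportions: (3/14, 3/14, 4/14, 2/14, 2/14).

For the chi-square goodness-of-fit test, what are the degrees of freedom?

df = k − 1 = 5 − 1 = 4

degrees of freedom = 4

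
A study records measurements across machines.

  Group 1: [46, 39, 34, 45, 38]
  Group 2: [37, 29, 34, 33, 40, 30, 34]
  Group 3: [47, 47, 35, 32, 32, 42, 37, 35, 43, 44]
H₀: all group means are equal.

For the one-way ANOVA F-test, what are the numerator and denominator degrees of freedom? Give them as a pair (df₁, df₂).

k = 3 groups, N = 22 total
df = (k−1, N−k) = (3−1, 22−3) = (2, 19)

degrees of freedom = [2, 19]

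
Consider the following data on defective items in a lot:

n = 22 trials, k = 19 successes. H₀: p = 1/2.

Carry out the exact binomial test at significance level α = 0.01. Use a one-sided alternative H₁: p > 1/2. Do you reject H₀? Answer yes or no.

Exact binomial: n=22, k=19, p₀=1/2=0.5000
P(X≥19) from Σ C(n,i)·p₀^i·(1−p₀)^(n−i)
p-value (one-sided, H₁ greater) = 0.00043
At α=0.01: p < α → reject H₀

reject H₀: yes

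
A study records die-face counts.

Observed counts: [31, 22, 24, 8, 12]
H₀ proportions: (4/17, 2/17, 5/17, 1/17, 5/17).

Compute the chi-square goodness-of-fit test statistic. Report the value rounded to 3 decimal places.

n = 97; E_i = n·p_i = [22.82, 11.41, 28.53, 5.71, 28.53]
χ² = (31−22.82)²/22.82 + (22−11.41)²/11.41 + (24−28.53)²/28.53 + (8−5.71)²/5.71 + (12−28.53)²/28.53 = 23.9716
df = 4

test statistic = 23.972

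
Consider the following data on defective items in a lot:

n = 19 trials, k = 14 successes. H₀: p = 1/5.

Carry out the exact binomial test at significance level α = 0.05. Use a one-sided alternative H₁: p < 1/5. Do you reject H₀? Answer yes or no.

Exact binomial: n=19, k=14, p₀=1/5=0.2000
P(X≤14) from Σ C(n,i)·p₀^i·(1−p₀)^(n−i)
p-value (one-sided, H₁ less) = 1.00000
At α=0.05: p ≥ α → fail to reject H₀

reject H₀: no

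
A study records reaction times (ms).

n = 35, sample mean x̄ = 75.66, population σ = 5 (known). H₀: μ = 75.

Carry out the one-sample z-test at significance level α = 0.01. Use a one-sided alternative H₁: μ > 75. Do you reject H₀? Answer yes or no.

reject H₀: no

SE = σ/√n = 5/√35 = 0.8452
z = (x̄−μ₀)/SE = (75.66−75)/0.8452 = 0.7809
p-value (one-sided, H₁ greater) = 0.21742
At α=0.01: p ≥ α → fail to reject H₀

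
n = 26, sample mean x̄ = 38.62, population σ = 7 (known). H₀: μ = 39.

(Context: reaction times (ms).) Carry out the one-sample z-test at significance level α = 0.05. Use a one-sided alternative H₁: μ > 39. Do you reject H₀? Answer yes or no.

reject H₀: no

SE = σ/√n = 7/√26 = 1.3728
z = (x̄−μ₀)/SE = (38.62−39)/1.3728 = -0.2768
p-value (one-sided, H₁ greater) = 0.60903
At α=0.05: p ≥ α → fail to reject H₀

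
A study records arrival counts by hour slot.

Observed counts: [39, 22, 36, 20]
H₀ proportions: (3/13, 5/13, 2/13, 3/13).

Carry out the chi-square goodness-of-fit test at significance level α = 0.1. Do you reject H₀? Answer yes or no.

n = 117; E_i = n·p_i = [27.00, 45.00, 18.00, 27.00]
χ² = (39−27.00)²/27.00 + (22−45.00)²/45.00 + (36−18.00)²/18.00 + (20−27.00)²/27.00 = 36.9037
df = 3
p-value (upper-tail) = 0.00000
At α=0.1: p < α → reject H₀

reject H₀: yes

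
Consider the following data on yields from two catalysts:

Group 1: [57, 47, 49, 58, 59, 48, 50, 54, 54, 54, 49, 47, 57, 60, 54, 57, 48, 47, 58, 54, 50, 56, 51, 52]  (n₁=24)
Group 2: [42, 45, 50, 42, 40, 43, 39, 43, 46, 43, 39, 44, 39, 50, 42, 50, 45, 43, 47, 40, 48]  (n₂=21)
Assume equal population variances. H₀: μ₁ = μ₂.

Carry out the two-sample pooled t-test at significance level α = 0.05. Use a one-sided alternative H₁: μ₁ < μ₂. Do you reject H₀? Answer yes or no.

reject H₀: no

x̄₁=52.917, s₁=4.221, n₁=24
x̄₂=43.810, s₂=3.614, n₂=21
s_p² = [23·4.221² + 20·3.614²]/43 = 15.6063
SE = √(s_p²·(1/24+1/21)) = 1.1804
t = (52.917−43.810)/1.1804 = 7.7151
df = 43
p-value (one-sided, H₁ less) = 1.00000
At α=0.05: p ≥ α → fail to reject H₀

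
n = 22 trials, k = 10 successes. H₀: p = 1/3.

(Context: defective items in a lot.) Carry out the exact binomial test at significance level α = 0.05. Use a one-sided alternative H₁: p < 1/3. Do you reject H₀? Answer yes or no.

Exact binomial: n=22, k=10, p₀=1/3=0.3333
P(X≤10) from Σ C(n,i)·p₀^i·(1−p₀)^(n−i)
p-value (one-sided, H₁ less) = 0.92126
At α=0.05: p ≥ α → fail to reject H₀

reject H₀: no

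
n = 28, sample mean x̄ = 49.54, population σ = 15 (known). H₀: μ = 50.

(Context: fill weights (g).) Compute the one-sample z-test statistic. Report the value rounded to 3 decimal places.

SE = σ/√n = 15/√28 = 2.8347
z = (x̄−μ₀)/SE = (49.54−50)/2.8347 = -0.1623

test statistic = -0.162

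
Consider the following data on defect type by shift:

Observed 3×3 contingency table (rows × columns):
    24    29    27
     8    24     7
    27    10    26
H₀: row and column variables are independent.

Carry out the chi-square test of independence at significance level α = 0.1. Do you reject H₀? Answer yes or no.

reject H₀: yes

Row totals [80, 39, 63], col totals [59, 63, 60], n=182
χ² = (24−25.93)²/25.93 + (29−27.69)²/27.69 + (27−26.37)²/26.37 + (8−12.64)²/12.64 + (24−13.50)²/13.50 + (7−12.86)²/12.86 + (27−20.42)²/20.42 + (10−21.81)²/21.81 + (26−20.77)²/20.77 = 22.5894
df = 4
p-value (upper-tail) = 0.00015
At α=0.1: p < α → reject H₀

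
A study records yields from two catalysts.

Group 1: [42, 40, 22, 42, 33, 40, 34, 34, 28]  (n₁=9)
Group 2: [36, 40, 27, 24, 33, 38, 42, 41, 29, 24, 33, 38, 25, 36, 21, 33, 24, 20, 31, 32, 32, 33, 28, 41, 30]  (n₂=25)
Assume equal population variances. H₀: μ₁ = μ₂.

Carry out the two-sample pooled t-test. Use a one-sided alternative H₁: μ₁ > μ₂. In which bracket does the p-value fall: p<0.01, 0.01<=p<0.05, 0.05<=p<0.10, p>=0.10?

p-value bracket: 0.05<=p<0.10

x̄₁=35.000, s₁=6.819, n₁=9
x̄₂=31.640, s₂=6.428, n₂=25
s_p² = [8·6.819² + 24·6.428²]/32 = 42.6175
SE = √(s_p²·(1/9+1/25)) = 2.5377
t = (35.000−31.640)/2.5377 = 1.3240
df = 32
p-value (one-sided, H₁ greater) = 0.09744
→ bracket: 0.05<=p<0.10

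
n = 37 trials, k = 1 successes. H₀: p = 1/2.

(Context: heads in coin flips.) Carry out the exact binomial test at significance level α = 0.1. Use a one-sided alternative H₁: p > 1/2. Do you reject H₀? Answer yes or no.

Exact binomial: n=37, k=1, p₀=1/2=0.5000
P(X≥1) from Σ C(n,i)·p₀^i·(1−p₀)^(n−i)
p-value (one-sided, H₁ greater) = 1.00000
At α=0.1: p ≥ α → fail to reject H₀

reject H₀: no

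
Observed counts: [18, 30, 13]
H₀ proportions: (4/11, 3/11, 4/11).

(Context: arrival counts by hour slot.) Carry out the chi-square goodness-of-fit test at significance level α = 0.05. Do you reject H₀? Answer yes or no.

n = 61; E_i = n·p_i = [22.18, 16.64, 22.18]
χ² = (18−22.18)²/22.18 + (30−16.64)²/16.64 + (13−22.18)²/22.18 = 15.3238
df = 2
p-value (upper-tail) = 0.00047
At α=0.05: p < α → reject H₀

reject H₀: yes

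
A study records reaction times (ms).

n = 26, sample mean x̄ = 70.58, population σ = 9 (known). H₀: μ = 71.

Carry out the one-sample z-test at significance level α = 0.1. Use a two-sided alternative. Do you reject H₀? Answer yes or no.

SE = σ/√n = 9/√26 = 1.7650
z = (x̄−μ₀)/SE = (70.58−71)/1.7650 = -0.2380
p-value (two-sided) = 0.81192
At α=0.1: p ≥ α → fail to reject H₀

reject H₀: no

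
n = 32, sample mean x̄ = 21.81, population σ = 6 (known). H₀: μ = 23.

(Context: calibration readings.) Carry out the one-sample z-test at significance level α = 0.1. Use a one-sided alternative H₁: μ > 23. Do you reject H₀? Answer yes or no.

SE = σ/√n = 6/√32 = 1.0607
z = (x̄−μ₀)/SE = (21.81−23)/1.0607 = -1.1219
p-value (one-sided, H₁ greater) = 0.86906
At α=0.1: p ≥ α → fail to reject H₀

reject H₀: no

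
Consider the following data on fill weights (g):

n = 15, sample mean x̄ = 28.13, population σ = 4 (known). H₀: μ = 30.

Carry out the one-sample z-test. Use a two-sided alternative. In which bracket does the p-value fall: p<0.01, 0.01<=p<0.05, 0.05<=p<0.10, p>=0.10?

SE = σ/√n = 4/√15 = 1.0328
z = (x̄−μ₀)/SE = (28.13−30)/1.0328 = -1.8106
p-value (two-sided) = 0.07020
→ bracket: 0.05<=p<0.10

p-value bracket: 0.05<=p<0.10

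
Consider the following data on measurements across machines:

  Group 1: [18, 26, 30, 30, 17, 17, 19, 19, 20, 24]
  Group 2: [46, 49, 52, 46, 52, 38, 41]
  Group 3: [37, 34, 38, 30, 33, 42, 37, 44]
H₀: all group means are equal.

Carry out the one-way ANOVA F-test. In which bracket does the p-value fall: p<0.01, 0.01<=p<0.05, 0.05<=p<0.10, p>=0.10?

p-value bracket: p<0.01

Group means [22.00, 46.29, 36.88], grand mean 33.560
SSB = Σnᵢ(x̄ᵢ−x̄)² = 2557.856; SSW = ΣΣ(x−x̄ᵢ)² = 554.304
MSB = 2557.856/2 = 1278.9282; MSW = 554.304/22 = 25.1956
F = MSB/MSW = 50.7599
df = (2, 22)
p-value (upper-tail) = 0.00000
→ bracket: p<0.01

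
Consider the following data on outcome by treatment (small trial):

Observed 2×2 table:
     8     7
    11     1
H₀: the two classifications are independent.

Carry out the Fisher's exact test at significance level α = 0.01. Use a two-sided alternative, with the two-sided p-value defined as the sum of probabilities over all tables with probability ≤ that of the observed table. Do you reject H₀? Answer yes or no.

Margins: r₁=15, r₂=12, c₁=19, c₂=8, n=27
p_obs = C(15,8)·C(12,11)/C(27,19); sum pmf over tables with pmf ≤ p_obs
p-value (two-sided) = 0.04326
At α=0.01: p ≥ α → fail to reject H₀

reject H₀: no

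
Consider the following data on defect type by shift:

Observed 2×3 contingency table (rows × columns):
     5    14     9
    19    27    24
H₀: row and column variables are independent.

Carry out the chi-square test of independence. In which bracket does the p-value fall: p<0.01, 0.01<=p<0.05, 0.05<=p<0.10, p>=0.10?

Row totals [28, 70], col totals [24, 41, 33], n=98
χ² = (5−6.86)²/6.86 + (14−11.71)²/11.71 + (9−9.43)²/9.43 + (19−17.14)²/17.14 + (27−29.29)²/29.29 + (24−23.57)²/23.57 = 1.3558
df = 2
p-value (upper-tail) = 0.50767
→ bracket: p>=0.10

p-value bracket: p>=0.10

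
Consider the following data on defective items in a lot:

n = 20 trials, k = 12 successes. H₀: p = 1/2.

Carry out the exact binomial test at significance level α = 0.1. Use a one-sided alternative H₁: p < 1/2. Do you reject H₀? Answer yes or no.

reject H₀: no

Exact binomial: n=20, k=12, p₀=1/2=0.5000
P(X≤12) from Σ C(n,i)·p₀^i·(1−p₀)^(n−i)
p-value (one-sided, H₁ less) = 0.86841
At α=0.1: p ≥ α → fail to reject H₀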